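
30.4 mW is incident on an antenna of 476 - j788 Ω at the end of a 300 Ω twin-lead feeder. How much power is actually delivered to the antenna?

|Γ| = |(176 − j788)/(776 − j788)| = 0.73
|Γ|² = 0.533
P_refl = |Γ|²·P_inc = 16.2 mW, P_del = (1 − |Γ|²)·P_inc = 14.2 mW

P_delivered ≈ 14.2 mW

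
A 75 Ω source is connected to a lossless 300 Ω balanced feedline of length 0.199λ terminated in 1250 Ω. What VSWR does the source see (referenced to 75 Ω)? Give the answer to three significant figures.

VSWR ≈ 3.14

βl = 2π × 0.199 = 71.6°
tan(βl) = 3.01
Z_in = Z_0·(Z_L + jZ_0·tanβl)/(Z_0 + jZ_L·tanβl) = 79.4 − j93.2 Ω
Γ_s = (Z_in − Z_s)/(Z_in + Z_s) = (4.43 − j93.2)/(154 − j93.2), |Γ_s| = 0.517
VSWR = (1 + |Γ_s|)/(1 − |Γ_s|)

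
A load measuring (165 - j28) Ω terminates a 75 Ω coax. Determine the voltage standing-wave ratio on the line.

Γ = (Z_L − Z_0)/(Z_L + Z_0) = (90 − j28)/(240 − j28)
|Γ| = 94.3/242 = 0.39
VSWR = (1 + |Γ|)/(1 − |Γ|) = 1.39/0.61

VSWR ≈ 2.28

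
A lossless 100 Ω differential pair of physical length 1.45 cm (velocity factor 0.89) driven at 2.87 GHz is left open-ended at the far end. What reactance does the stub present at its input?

λ = v/f = 0.89·c / 2.87 GHz = 0.093 m
βl = 2π·l/λ = 2π × 0.156 = 56.1°
tan(βl) = 1.49
For an open-ended stub, Z_in = −jZ_0·cot(βl) = −jZ_0/tan(βl)

X_in ≈ -67.2 Ω (capacitive)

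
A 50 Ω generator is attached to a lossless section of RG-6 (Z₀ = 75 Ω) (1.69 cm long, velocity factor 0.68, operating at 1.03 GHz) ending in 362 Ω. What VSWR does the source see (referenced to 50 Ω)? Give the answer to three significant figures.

λ = v/f = 0.68·c / 1.03 GHz = 0.198 m
βl = 2π·l/λ = 2π × 0.0853 = 30.7°
tan(βl) = 0.594
Z_in = Z_0·(Z_L + jZ_0·tanβl)/(Z_0 + jZ_L·tanβl) = 53.1 − j108 Ω
Γ_s = (Z_in − Z_s)/(Z_in + Z_s) = (3.1 − j108)/(103 − j108), |Γ_s| = 0.723
VSWR = (1 + |Γ_s|)/(1 − |Γ_s|)

VSWR ≈ 6.21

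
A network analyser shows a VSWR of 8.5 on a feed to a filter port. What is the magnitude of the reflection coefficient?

|Γ| ≈ 0.789

|Γ| = (S − 1)/(S + 1) = (8.5 − 1)/(8.5 + 1) = 7.5/9.5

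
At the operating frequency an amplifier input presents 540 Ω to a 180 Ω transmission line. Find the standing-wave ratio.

Γ = (540 − 180)/(540 + 180) = 0.5
VSWR = (1 + 0.5)/(1 − 0.5)

VSWR ≈ 3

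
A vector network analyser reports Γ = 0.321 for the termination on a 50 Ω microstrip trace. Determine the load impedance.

Z_L ≈ 97.3 Ω

Z_L = Z_0·(1 + Γ)/(1 − Γ) = 50·(1.32)/(0.679)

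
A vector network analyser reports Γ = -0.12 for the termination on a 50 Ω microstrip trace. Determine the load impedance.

Z_L = Z_0·(1 + Γ)/(1 − Γ) = 50·(0.88)/(1.12)

Z_L ≈ 39.3 Ω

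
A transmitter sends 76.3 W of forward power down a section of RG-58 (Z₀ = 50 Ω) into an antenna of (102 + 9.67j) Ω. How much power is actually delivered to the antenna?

P_delivered ≈ 67.1 W

|Γ| = |(52 + j9.67)/(152 + j9.67)| = 0.347
|Γ|² = 0.121
P_refl = |Γ|²·P_inc = 9.2 W, P_del = (1 − |Γ|²)·P_inc = 67.1 W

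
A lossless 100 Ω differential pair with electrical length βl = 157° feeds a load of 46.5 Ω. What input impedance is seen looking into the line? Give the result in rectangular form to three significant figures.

Z_in ≈ 52.8 − j32 Ω

tan(βl) = tan(157°) = -0.424
Z_in = Z_0·(Z_L + jZ_0·tanβl)/(Z_0 + jZ_L·tanβl)
     = 100·(46.5 − j42.4)/(100 − j19.7)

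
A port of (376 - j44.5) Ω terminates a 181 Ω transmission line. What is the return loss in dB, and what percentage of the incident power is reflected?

RL ≈ 8.92 dB; 12.8% of incident power reflected

Γ = (195 − j44.5)/(557 − j44.5), |Γ| = 0.358
RL = −20·log₁₀(0.358) = 8.92 dB
P_refl/P_inc = |Γ|² = 0.128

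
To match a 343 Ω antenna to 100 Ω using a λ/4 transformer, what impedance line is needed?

Z_qwt ≈ 185 Ω

Z_qwt = √(Z_0·R_L) = √(100 × 343) = √34300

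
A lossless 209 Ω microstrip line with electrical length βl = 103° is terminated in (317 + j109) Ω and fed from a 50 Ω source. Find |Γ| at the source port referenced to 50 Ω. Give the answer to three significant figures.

|Γ| ≈ 0.403

tan(βl) = -4.33
Z_in = Z_0·(Z_L + jZ_0·tanβl)/(Z_0 + jZ_L·tanβl) = 116 − j9.53 Ω
Γ_s = (Z_in − Z_s)/(Z_in + Z_s) = (66.5 − j9.53)/(166 − j9.53), |Γ_s| = 0.403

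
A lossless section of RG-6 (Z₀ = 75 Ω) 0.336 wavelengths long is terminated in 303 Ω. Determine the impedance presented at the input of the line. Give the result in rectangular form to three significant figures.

βl = 2π × 0.336 = 121°
tan(βl) = tan(121°) = -1.67
Z_in = Z_0·(Z_L + jZ_0·tanβl)/(Z_0 + jZ_L·tanβl)
     = 75·(303 − j125)/(75 − j505)

Z_in ≈ 24.7 + j41.3 Ω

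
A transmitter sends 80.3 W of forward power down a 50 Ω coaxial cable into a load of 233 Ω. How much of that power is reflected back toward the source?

P_reflected ≈ 33.6 W

Γ = (233 − 50)/(233 + 50) = 0.647
|Γ|² = 0.418
P_refl = |Γ|²·P_inc = 33.6 W, P_del = (1 − |Γ|²)·P_inc = 46.7 W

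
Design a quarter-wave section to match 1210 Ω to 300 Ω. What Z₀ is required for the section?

Z_qwt ≈ 602 Ω

Z_qwt = √(Z_0·R_L) = √(300 × 1210) = √363000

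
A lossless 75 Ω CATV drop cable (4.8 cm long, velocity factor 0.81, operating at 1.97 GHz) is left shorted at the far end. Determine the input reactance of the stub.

X_in ≈ -62.7 Ω (capacitive)

λ = v/f = 0.81·c / 1.97 GHz = 0.123 m
βl = 2π·l/λ = 2π × 0.389 = 140°
tan(βl) = -0.836
For a shorted stub, Z_in = jZ_0·tan(βl)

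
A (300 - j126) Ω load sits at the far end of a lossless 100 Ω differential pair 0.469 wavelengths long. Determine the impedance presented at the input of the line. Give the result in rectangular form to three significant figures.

Z_in ≈ 341 + j74.4 Ω

βl = 2π × 0.469 = 169°
tan(βl) = tan(169°) = -0.197
Z_in = Z_0·(Z_L + jZ_0·tanβl)/(Z_0 + jZ_L·tanβl)
     = 100·(300 − j146)/(75.1 − j59.2)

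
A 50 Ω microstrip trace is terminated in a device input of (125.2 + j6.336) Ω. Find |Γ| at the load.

Γ = (Z_L − Z_0)/(Z_L + Z_0) = (75.2 + j6.336)/(175.2 + j6.336)
|Γ| = 75.5/175

|Γ| ≈ 0.43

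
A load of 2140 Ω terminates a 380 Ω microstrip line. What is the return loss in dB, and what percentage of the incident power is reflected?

Γ = (2140 − 380)/(2140 + 380) = 0.698
RL = −20·log₁₀(0.698) = 3.12 dB
P_refl/P_inc = |Γ|² = 0.488

RL ≈ 3.12 dB; 48.8% of incident power reflected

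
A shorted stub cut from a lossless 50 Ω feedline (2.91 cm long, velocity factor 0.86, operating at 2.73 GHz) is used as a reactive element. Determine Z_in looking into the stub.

Z_in ≈ −j131 Ω

λ = v/f = 0.86·c / 2.73 GHz = 0.0945 m
βl = 2π·l/λ = 2π × 0.308 = 111°
tan(βl) = -2.63
For a shorted stub, Z_in = jZ_0·tan(βl)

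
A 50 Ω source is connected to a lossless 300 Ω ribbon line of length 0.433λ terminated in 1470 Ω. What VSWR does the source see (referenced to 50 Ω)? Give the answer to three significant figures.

βl = 2π × 0.433 = 156°
tan(βl) = -0.448
Z_in = Z_0·(Z_L + jZ_0·tanβl)/(Z_0 + jZ_L·tanβl) = 304 + j532 Ω
Γ_s = (Z_in − Z_s)/(Z_in + Z_s) = (254 + j532)/(354 + j532), |Γ_s| = 0.923
VSWR = (1 + |Γ_s|)/(1 − |Γ_s|)

VSWR ≈ 24.8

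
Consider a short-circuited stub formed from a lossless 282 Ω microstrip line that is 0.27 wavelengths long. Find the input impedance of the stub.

Z_in ≈ −j2230 Ω

βl = 2π × 0.27 = 97.2°
tan(βl) = -7.92
For a short-circuited stub, Z_in = jZ_0·tan(βl)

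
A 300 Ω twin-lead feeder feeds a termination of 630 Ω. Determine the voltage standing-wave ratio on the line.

VSWR ≈ 2.1

Γ = (630 − 300)/(630 + 300) = 0.355
VSWR = (1 + 0.355)/(1 − 0.355)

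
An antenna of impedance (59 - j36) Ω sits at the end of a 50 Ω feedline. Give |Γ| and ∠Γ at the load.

Γ ≈ 0.323 ∠ -57.7°

Γ = (Z_L − Z_0)/(Z_L + Z_0) = (9 − j36)/(109 − j36)
|Γ| = 37.1/115 = 0.323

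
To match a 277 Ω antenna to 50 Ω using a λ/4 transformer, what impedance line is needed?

Z_qwt = √(Z_0·R_L) = √(50 × 277) = √13850

Z_qwt ≈ 118 Ω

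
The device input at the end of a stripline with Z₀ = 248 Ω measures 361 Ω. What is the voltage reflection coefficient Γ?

Γ = (Z_L − Z_0)/(Z_L + Z_0) = (361 − 248)/(361 + 248) = 113/609

Γ = 0.186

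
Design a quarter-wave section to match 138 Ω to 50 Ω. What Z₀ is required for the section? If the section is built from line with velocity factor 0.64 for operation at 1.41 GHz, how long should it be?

Z_qwt ≈ 83.1 Ω; length ≈ 3.4 cm

Z_qwt = √(Z_0·R_L) = √(50 × 138) = √6900
λ = 0.64·c/f = 0.136 m, so l = λ/4 = 0.034 m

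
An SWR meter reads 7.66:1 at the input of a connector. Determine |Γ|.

|Γ| = (S − 1)/(S + 1) = (7.66 − 1)/(7.66 + 1) = 6.66/8.66

|Γ| ≈ 0.769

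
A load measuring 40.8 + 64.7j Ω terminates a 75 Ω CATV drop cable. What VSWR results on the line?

VSWR ≈ 3.46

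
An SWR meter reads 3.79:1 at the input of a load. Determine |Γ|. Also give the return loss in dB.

|Γ| = (S − 1)/(S + 1) = (3.79 − 1)/(3.79 + 1) = 2.79/4.79
RL = −20·log₁₀|Γ| = −20·log₁₀(0.582)

|Γ| ≈ 0.582; return loss ≈ 4.69 dB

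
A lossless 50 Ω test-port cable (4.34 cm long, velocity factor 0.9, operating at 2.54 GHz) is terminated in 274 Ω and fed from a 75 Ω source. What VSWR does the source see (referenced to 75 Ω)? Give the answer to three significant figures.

VSWR ≈ 5.04

λ = v/f = 0.9·c / 2.54 GHz = 0.106 m
βl = 2π·l/λ = 2π × 0.408 = 147°
tan(βl) = -0.65
Z_in = Z_0·(Z_L + jZ_0·tanβl)/(Z_0 + jZ_L·tanβl) = 28.5 + j68.9 Ω
Γ_s = (Z_in − Z_s)/(Z_in + Z_s) = (-46.5 + j68.9)/(103 + j68.9), |Γ_s| = 0.669
VSWR = (1 + |Γ_s|)/(1 − |Γ_s|)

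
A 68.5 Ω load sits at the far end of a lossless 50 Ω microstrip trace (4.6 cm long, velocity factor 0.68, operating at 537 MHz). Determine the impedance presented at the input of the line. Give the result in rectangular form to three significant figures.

Z_in ≈ 48.3 − j15.5 Ω

λ = v/f = 0.68·c / 537 MHz = 0.38 m
βl = 2π·l/λ = 2π × 0.121 = 43.6°
tan(βl) = tan(43.6°) = 0.952
Z_in = Z_0·(Z_L + jZ_0·tanβl)/(Z_0 + jZ_L·tanβl)
     = 50·(68.5 + j47.6)/(50 + j65.2)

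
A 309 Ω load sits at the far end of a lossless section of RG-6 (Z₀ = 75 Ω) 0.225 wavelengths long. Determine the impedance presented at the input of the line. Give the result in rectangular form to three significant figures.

Z_in ≈ 18.6 − j11.2 Ω

βl = 2π × 0.225 = 81°
tan(βl) = tan(81°) = 6.31
Z_in = Z_0·(Z_L + jZ_0·tanβl)/(Z_0 + jZ_L·tanβl)
     = 75·(309 + j474)/(75 + j1950)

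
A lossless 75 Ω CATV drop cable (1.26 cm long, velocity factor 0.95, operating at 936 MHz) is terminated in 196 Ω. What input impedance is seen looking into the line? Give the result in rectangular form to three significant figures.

Z_in ≈ 141 − j78.4 Ω

λ = v/f = 0.95·c / 936 MHz = 0.304 m
βl = 2π·l/λ = 2π × 0.0414 = 14.9°
tan(βl) = tan(14.9°) = 0.266
Z_in = Z_0·(Z_L + jZ_0·tanβl)/(Z_0 + jZ_L·tanβl)
     = 75·(196 + j20)/(75 + j52.1)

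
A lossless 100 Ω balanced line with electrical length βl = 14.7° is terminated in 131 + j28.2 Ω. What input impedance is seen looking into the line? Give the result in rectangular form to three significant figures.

Z_in ≈ 144 + j5.52 Ω

tan(βl) = tan(14.7°) = 0.262
Z_in = Z_0·(Z_L + jZ_0·tanβl)/(Z_0 + jZ_L·tanβl)
     = 100·(131 + j54.4)/(92.6 + j34.4)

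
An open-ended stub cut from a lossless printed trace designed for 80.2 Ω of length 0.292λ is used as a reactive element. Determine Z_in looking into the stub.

βl = 2π × 0.292 = 105°
tan(βl) = -3.7
For an open-ended stub, Z_in = −jZ_0·cot(βl) = −jZ_0/tan(βl)

Z_in ≈ +j21.7 Ω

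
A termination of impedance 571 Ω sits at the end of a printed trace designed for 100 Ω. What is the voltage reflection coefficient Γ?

Γ = 0.702

Γ = (Z_L − Z_0)/(Z_L + Z_0) = (571 − 100)/(571 + 100) = 471/671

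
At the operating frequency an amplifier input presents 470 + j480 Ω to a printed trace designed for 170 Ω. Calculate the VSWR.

VSWR ≈ 5.84

Γ = (Z_L − Z_0)/(Z_L + Z_0) = (300 + j480)/(640 + j480)
|Γ| = 566/800 = 0.708
VSWR = (1 + |Γ|)/(1 − |Γ|) = 1.71/0.292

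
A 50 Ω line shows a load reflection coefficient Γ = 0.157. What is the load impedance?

Z_L = Z_0·(1 + Γ)/(1 − Γ) = 50·(1.16)/(0.843)

Z_L ≈ 68.6 Ω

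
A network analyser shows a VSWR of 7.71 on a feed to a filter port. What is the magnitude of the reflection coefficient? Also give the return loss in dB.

|Γ| ≈ 0.77; return loss ≈ 2.27 dB

|Γ| = (S − 1)/(S + 1) = (7.71 − 1)/(7.71 + 1) = 6.71/8.71
RL = −20·log₁₀|Γ| = −20·log₁₀(0.77)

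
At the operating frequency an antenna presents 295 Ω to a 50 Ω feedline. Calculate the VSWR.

VSWR ≈ 5.9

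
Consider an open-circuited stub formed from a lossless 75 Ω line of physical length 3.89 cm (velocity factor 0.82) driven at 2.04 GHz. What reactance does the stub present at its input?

λ = v/f = 0.82·c / 2.04 GHz = 0.121 m
βl = 2π·l/λ = 2π × 0.323 = 116°
tan(βl) = -2.04
For an open-circuited stub, Z_in = −jZ_0·cot(βl) = −jZ_0/tan(βl)

X_in ≈ 36.8 Ω (inductive)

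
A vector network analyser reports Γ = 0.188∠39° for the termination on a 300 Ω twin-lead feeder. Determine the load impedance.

Z_L ≈ 389 + j95.5 Ω

Z_L = Z_0·(1 + Γ)/(1 − Γ) = 300·(1.15 + j0.118)/(0.854 − j0.118)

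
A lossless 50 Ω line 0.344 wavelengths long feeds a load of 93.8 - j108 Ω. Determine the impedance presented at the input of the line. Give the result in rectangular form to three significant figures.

Z_in ≈ 23.7 + j52.3 Ω

βl = 2π × 0.344 = 124°
tan(βl) = tan(124°) = -1.49
Z_in = Z_0·(Z_L + jZ_0·tanβl)/(Z_0 + jZ_L·tanβl)
     = 50·(93.8 − j183)/(-111 − j140)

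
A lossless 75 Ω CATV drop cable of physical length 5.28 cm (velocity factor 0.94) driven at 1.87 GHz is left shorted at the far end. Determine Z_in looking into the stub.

λ = v/f = 0.94·c / 1.87 GHz = 0.151 m
βl = 2π·l/λ = 2π × 0.35 = 126°
tan(βl) = -1.37
For a shorted stub, Z_in = jZ_0·tan(βl)

Z_in ≈ −j103 Ω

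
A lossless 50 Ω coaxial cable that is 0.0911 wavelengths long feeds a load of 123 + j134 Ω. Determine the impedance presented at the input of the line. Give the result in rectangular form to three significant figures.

Z_in ≈ 57.2 − j104 Ω

βl = 2π × 0.0911 = 32.8°
tan(βl) = tan(32.8°) = 0.644
Z_in = Z_0·(Z_L + jZ_0·tanβl)/(Z_0 + jZ_L·tanβl)
     = 50·(123 + j166)/(-36.3 + j79.3)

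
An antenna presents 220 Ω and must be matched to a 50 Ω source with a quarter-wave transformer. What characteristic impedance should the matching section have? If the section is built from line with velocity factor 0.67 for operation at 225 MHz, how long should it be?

Z_qwt = √(Z_0·R_L) = √(50 × 220) = √11000
λ = 0.67·c/f = 0.893 m, so l = λ/4 = 0.223 m

Z_qwt ≈ 105 Ω; length ≈ 22.3 cm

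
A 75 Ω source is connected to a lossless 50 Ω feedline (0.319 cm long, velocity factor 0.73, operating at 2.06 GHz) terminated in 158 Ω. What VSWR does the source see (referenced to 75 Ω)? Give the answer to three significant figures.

λ = v/f = 0.73·c / 2.06 GHz = 0.106 m
βl = 2π·l/λ = 2π × 0.03 = 10.8°
tan(βl) = 0.191
Z_in = Z_0·(Z_L + jZ_0·tanβl)/(Z_0 + jZ_L·tanβl) = 120 − j62.9 Ω
Γ_s = (Z_in − Z_s)/(Z_in + Z_s) = (45.1 − j62.9)/(195 − j62.9), |Γ_s| = 0.377
VSWR = (1 + |Γ_s|)/(1 − |Γ_s|)

VSWR ≈ 2.21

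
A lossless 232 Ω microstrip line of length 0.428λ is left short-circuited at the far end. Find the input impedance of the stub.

Z_in ≈ −j113 Ω

βl = 2π × 0.428 = 154°
tan(βl) = -0.486
For a short-circuited stub, Z_in = jZ_0·tan(βl)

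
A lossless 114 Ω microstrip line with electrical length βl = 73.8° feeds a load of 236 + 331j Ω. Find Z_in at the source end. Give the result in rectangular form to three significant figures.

tan(βl) = tan(73.8°) = 3.44
Z_in = Z_0·(Z_L + jZ_0·tanβl)/(Z_0 + jZ_L·tanβl)
     = 114·(236 + j723)/(-1030 + j812)

Z_in ≈ 23 − j62.2 Ω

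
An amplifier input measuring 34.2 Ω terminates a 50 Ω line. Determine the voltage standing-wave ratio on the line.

VSWR ≈ 1.46

Γ = (34.2 − 50)/(34.2 + 50) = -0.188
VSWR = (1 + 0.188)/(1 − 0.188)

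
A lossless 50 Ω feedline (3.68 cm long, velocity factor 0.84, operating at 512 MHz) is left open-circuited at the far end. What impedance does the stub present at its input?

λ = v/f = 0.84·c / 512 MHz = 0.492 m
βl = 2π·l/λ = 2π × 0.0748 = 26.9°
tan(βl) = 0.508
For an open-circuited stub, Z_in = −jZ_0·cot(βl) = −jZ_0/tan(βl)

Z_in ≈ −j98.5 Ω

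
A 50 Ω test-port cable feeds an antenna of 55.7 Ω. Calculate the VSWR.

VSWR ≈ 1.11

For a purely resistive load, VSWR = R_L/Z_0 or Z_0/R_L (whichever > 1) = 55.7/50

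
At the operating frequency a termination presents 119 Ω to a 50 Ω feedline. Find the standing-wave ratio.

Γ = (119 − 50)/(119 + 50) = 0.408
VSWR = (1 + 0.408)/(1 − 0.408)

VSWR ≈ 2.38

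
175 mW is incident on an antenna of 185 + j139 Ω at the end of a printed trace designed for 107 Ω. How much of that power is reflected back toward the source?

|Γ| = |(78 + j139)/(292 + j139)| = 0.493
|Γ|² = 0.243
P_refl = |Γ|²·P_inc = 42.5 mW, P_del = (1 − |Γ|²)·P_inc = 132 mW

P_reflected ≈ 42.5 mW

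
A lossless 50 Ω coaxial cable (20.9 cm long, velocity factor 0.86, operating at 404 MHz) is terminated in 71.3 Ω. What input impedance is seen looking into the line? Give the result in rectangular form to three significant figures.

λ = v/f = 0.86·c / 404 MHz = 0.639 m
βl = 2π·l/λ = 2π × 0.327 = 118°
tan(βl) = tan(118°) = -1.9
Z_in = Z_0·(Z_L + jZ_0·tanβl)/(Z_0 + jZ_L·tanβl)
     = 50·(71.3 − j94.8)/(50 − j135)

Z_in ≈ 39.4 + j11.8 Ω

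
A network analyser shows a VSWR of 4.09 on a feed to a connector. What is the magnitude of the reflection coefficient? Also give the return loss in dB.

|Γ| ≈ 0.607; return loss ≈ 4.34 dB

|Γ| = (S − 1)/(S + 1) = (4.09 − 1)/(4.09 + 1) = 3.09/5.09
RL = −20·log₁₀|Γ| = −20·log₁₀(0.607)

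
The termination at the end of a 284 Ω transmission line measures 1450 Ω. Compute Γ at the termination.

Γ = (Z_L − Z_0)/(Z_L + Z_0) = (1450 − 284)/(1450 + 284) = 1166/1734

Γ = 0.672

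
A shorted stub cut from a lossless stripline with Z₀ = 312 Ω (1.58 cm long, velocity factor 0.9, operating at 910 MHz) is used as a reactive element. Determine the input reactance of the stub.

λ = v/f = 0.9·c / 910 MHz = 0.297 m
βl = 2π·l/λ = 2π × 0.0533 = 19.2°
tan(βl) = 0.348
For a shorted stub, Z_in = jZ_0·tan(βl)

X_in ≈ 108 Ω (inductive)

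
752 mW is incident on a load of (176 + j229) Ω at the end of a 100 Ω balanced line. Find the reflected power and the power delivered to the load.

P_reflected ≈ 340 mW; P_delivered ≈ 412 mW

|Γ| = |(76 + j229)/(276 + j229)| = 0.673
|Γ|² = 0.453
P_refl = |Γ|²·P_inc = 340 mW, P_del = (1 − |Γ|²)·P_inc = 412 mW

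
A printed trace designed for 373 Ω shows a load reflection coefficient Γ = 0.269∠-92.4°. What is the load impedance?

Z_L = Z_0·(1 + Γ)/(1 − Γ) = 373·(0.989 − j0.269)/(1.01 + j0.269)

Z_L ≈ 316 − j183 Ω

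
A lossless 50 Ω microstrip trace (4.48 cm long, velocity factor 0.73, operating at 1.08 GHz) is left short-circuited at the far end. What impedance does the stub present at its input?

Z_in ≈ +j271 Ω

λ = v/f = 0.73·c / 1.08 GHz = 0.203 m
βl = 2π·l/λ = 2π × 0.221 = 79.5°
tan(βl) = 5.41
For a short-circuited stub, Z_in = jZ_0·tan(βl)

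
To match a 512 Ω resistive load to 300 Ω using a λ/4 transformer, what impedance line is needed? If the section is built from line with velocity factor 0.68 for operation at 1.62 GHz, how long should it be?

Z_qwt ≈ 392 Ω; length ≈ 3.15 cm

Z_qwt = √(Z_0·R_L) = √(300 × 512) = √153600
λ = 0.68·c/f = 0.126 m, so l = λ/4 = 0.0315 m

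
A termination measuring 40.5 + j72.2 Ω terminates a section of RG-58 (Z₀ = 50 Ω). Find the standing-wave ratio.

VSWR ≈ 4.39

Γ = (Z_L − Z_0)/(Z_L + Z_0) = (-9.5 + j72.2)/(90.5 + j72.2)
|Γ| = 72.8/116 = 0.629
VSWR = (1 + |Γ|)/(1 − |Γ|) = 1.63/0.371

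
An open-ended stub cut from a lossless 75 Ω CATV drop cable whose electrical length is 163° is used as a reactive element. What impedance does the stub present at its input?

tan(βl) = -0.306
For an open-ended stub, Z_in = −jZ_0·cot(βl) = −jZ_0/tan(βl)

Z_in ≈ +j245 Ω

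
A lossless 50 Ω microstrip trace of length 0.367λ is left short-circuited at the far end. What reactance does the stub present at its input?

X_in ≈ -55.3 Ω (capacitive)

βl = 2π × 0.367 = 132°
tan(βl) = -1.11
For a short-circuited stub, Z_in = jZ_0·tan(βl)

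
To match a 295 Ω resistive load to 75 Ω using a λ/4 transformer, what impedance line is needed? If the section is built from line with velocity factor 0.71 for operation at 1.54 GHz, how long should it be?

Z_qwt = √(Z_0·R_L) = √(75 × 295) = √22120
λ = 0.71·c/f = 0.138 m, so l = λ/4 = 0.0346 m

Z_qwt ≈ 149 Ω; length ≈ 3.46 cm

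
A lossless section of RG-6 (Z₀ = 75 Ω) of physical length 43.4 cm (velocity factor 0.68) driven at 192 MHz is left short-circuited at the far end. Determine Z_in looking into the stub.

Z_in ≈ −j48.6 Ω

λ = v/f = 0.68·c / 192 MHz = 1.06 m
βl = 2π·l/λ = 2π × 0.408 = 147°
tan(βl) = -0.648
For a short-circuited stub, Z_in = jZ_0·tan(βl)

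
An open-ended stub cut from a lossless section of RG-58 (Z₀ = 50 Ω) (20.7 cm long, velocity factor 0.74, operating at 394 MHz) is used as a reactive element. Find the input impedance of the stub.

Z_in ≈ +j45.4 Ω

λ = v/f = 0.74·c / 394 MHz = 0.563 m
βl = 2π·l/λ = 2π × 0.367 = 132°
tan(βl) = -1.1
For an open-ended stub, Z_in = −jZ_0·cot(βl) = −jZ_0/tan(βl)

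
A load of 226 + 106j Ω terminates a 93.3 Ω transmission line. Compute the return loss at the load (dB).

RL ≈ 5.94 dB

Γ = (132.7 + j106)/(319.3 + j106), |Γ| = 0.505
RL = −20·log₁₀|Γ| = −20·log₁₀(0.505)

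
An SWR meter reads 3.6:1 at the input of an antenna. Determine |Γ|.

|Γ| = (S − 1)/(S + 1) = (3.6 − 1)/(3.6 + 1) = 2.6/4.6

|Γ| ≈ 0.565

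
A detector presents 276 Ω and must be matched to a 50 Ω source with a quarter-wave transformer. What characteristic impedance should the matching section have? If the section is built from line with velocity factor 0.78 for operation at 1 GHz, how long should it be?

Z_qwt ≈ 117 Ω; length ≈ 5.85 cm

Z_qwt = √(Z_0·R_L) = √(50 × 276) = √13800
λ = 0.78·c/f = 0.234 m, so l = λ/4 = 0.0585 m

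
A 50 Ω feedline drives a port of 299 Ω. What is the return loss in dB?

RL ≈ 2.93 dB

Γ = (299 − 50)/(299 + 50) = 0.713
RL = −20·log₁₀|Γ| = −20·log₁₀(0.713)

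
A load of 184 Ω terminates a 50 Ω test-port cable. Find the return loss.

RL ≈ 4.84 dB

Γ = (184 − 50)/(184 + 50) = 0.573
RL = −20·log₁₀|Γ| = −20·log₁₀(0.573)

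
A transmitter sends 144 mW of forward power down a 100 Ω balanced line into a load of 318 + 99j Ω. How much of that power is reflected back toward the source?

P_reflected ≈ 44.7 mW

|Γ| = |(218 + j99)/(418 + j99)| = 0.557
|Γ|² = 0.311
P_refl = |Γ|²·P_inc = 44.7 mW, P_del = (1 − |Γ|²)·P_inc = 99.3 mW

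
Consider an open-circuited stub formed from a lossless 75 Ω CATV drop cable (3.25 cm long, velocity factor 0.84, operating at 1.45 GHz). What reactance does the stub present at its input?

X_in ≈ -31.3 Ω (capacitive)

λ = v/f = 0.84·c / 1.45 GHz = 0.174 m
βl = 2π·l/λ = 2π × 0.187 = 67.3°
tan(βl) = 2.39
For an open-circuited stub, Z_in = −jZ_0·cot(βl) = −jZ_0/tan(βl)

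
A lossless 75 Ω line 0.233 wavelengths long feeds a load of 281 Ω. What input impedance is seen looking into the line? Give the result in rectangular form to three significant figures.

Z_in ≈ 20.2 − j7.46 Ω

βl = 2π × 0.233 = 83.9°
tan(βl) = tan(83.9°) = 9.33
Z_in = Z_0·(Z_L + jZ_0·tanβl)/(Z_0 + jZ_L·tanβl)
     = 75·(281 + j699)/(75 + j2620)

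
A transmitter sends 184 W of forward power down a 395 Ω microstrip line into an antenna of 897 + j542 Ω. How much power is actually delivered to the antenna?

P_delivered ≈ 133 W

|Γ| = |(502 + j542)/(1292 + j542)| = 0.527
|Γ|² = 0.278
P_refl = |Γ|²·P_inc = 51.2 W, P_del = (1 − |Γ|²)·P_inc = 133 W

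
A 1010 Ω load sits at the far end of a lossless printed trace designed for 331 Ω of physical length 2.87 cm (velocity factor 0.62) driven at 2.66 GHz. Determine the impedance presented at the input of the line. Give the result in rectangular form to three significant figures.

λ = v/f = 0.62·c / 2.66 GHz = 0.0699 m
βl = 2π·l/λ = 2π × 0.41 = 148°
tan(βl) = tan(148°) = -0.631
Z_in = Z_0·(Z_L + jZ_0·tanβl)/(Z_0 + jZ_L·tanβl)
     = 331·(1010 − j209)/(331 − j637)

Z_in ≈ 300 + j369 Ω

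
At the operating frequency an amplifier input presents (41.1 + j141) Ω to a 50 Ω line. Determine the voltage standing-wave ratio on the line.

Γ = (Z_L − Z_0)/(Z_L + Z_0) = (-8.9 + j141)/(91.1 + j141)
|Γ| = 141/168 = 0.842
VSWR = (1 + |Γ|)/(1 − |Γ|) = 1.84/0.158

VSWR ≈ 11.6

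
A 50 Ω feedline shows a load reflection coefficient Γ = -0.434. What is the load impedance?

Z_L ≈ 19.7 Ω

Z_L = Z_0·(1 + Γ)/(1 − Γ) = 50·(0.566)/(1.43)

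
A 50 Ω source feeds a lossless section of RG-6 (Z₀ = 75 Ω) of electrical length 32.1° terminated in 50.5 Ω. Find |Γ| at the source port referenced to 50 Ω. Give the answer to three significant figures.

tan(βl) = 0.627
Z_in = Z_0·(Z_L + jZ_0·tanβl)/(Z_0 + jZ_L·tanβl) = 59.7 + j21.8 Ω
Γ_s = (Z_in − Z_s)/(Z_in + Z_s) = (9.72 + j21.8)/(110 + j21.8), |Γ_s| = 0.214

|Γ| ≈ 0.214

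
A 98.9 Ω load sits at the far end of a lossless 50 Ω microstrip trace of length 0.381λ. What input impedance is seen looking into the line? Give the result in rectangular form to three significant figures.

βl = 2π × 0.381 = 137°
tan(βl) = tan(137°) = -0.927
Z_in = Z_0·(Z_L + jZ_0·tanβl)/(Z_0 + jZ_L·tanβl)
     = 50·(98.9 − j46.4)/(50 − j91.7)

Z_in ≈ 42.1 + j30.9 Ω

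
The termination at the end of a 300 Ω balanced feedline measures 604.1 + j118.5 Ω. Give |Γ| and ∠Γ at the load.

Γ ≈ 0.358 ∠ 13.8°

Γ = (Z_L − Z_0)/(Z_L + Z_0) = (304.1 + j118.5)/(904.1 + j118.5)
|Γ| = 326/912 = 0.358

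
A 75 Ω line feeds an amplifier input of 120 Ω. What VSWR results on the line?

VSWR ≈ 1.6

Γ = (120 − 75)/(120 + 75) = 0.231
VSWR = (1 + 0.231)/(1 − 0.231)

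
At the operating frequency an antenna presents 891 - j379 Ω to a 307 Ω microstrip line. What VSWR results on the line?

VSWR ≈ 3.49

Γ = (Z_L − Z_0)/(Z_L + Z_0) = (584 − j379)/(1198 − j379)
|Γ| = 696/1260 = 0.554
VSWR = (1 + |Γ|)/(1 − |Γ|) = 1.55/0.446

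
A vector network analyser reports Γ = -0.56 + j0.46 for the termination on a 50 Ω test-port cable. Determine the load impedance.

Z_L = Z_0·(1 + Γ)/(1 − Γ) = 50·(0.44 + j0.46)/(1.56 − j0.46)

Z_L ≈ 8.97 + j17.4 Ω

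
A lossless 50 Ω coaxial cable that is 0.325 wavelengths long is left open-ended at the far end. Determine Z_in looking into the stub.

βl = 2π × 0.325 = 117°
tan(βl) = -1.96
For an open-ended stub, Z_in = −jZ_0·cot(βl) = −jZ_0/tan(βl)

Z_in ≈ +j25.5 Ω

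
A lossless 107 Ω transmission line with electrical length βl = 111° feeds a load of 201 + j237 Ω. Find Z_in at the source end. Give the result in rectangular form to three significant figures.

tan(βl) = tan(111°) = -2.61
Z_in = Z_0·(Z_L + jZ_0·tanβl)/(Z_0 + jZ_L·tanβl)
     = 107·(201 − j41.7)/(724 − j524)

Z_in ≈ 22.4 + j10 Ω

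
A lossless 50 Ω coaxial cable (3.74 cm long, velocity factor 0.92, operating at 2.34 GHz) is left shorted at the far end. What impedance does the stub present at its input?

Z_in ≈ −j112 Ω

λ = v/f = 0.92·c / 2.34 GHz = 0.118 m
βl = 2π·l/λ = 2π × 0.317 = 114°
tan(βl) = -2.23
For a shorted stub, Z_in = jZ_0·tan(βl)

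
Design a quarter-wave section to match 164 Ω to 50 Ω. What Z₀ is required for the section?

Z_qwt ≈ 90.6 Ω

Z_qwt = √(Z_0·R_L) = √(50 × 164) = √8200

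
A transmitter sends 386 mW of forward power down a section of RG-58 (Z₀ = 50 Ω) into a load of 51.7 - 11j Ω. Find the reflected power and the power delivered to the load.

P_reflected ≈ 4.57 mW; P_delivered ≈ 381 mW

|Γ| = |(1.7 − j11)/(101.7 − j11)| = 0.109
|Γ|² = 0.0118
P_refl = |Γ|²·P_inc = 4.57 mW, P_del = (1 − |Γ|²)·P_inc = 381 mW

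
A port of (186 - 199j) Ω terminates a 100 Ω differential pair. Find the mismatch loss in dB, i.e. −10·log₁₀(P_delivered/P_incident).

Γ = (86 − j199)/(286 − j199), |Γ| = 0.622
|Γ|² = 0.387, so P_del/P_inc = 1 − |Γ|² = 0.613
ML = −10·log₁₀(1 − |Γ|²)

mismatch loss ≈ 2.13 dB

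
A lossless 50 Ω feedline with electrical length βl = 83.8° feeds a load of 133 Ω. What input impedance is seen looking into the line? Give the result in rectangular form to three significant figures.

tan(βl) = tan(83.8°) = 9.21
Z_in = Z_0·(Z_L + jZ_0·tanβl)/(Z_0 + jZ_L·tanβl)
     = 50·(133 + j460)/(50 + j1220)

Z_in ≈ 19 − j4.66 Ω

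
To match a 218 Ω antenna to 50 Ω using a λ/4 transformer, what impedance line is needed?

Z_qwt = √(Z_0·R_L) = √(50 × 218) = √10900

Z_qwt ≈ 104 Ω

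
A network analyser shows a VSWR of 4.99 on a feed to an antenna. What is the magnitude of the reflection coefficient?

|Γ| ≈ 0.666

|Γ| = (S − 1)/(S + 1) = (4.99 − 1)/(4.99 + 1) = 3.99/5.99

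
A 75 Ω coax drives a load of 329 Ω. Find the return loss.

Γ = (329 − 75)/(329 + 75) = 0.629
RL = −20·log₁₀|Γ| = −20·log₁₀(0.629)

RL ≈ 4.03 dB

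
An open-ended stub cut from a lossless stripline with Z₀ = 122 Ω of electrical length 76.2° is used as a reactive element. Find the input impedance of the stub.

tan(βl) = 4.07
For an open-ended stub, Z_in = −jZ_0·cot(βl) = −jZ_0/tan(βl)

Z_in ≈ −j30 Ω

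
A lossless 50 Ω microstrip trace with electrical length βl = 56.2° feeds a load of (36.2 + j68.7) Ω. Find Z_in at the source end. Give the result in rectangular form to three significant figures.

tan(βl) = tan(56.2°) = 1.49
Z_in = Z_0·(Z_L + jZ_0·tanβl)/(Z_0 + jZ_L·tanβl)
     = 50·(36.2 + j143)/(-52.6 + j54.1)

Z_in ≈ 51.4 − j83.5 Ω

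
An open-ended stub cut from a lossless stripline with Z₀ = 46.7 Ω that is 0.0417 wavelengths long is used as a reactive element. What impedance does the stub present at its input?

βl = 2π × 0.0417 = 15°
tan(βl) = 0.268
For an open-ended stub, Z_in = −jZ_0·cot(βl) = −jZ_0/tan(βl)

Z_in ≈ −j174 Ω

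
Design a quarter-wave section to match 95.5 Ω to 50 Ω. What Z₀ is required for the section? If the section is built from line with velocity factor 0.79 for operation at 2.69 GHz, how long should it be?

Z_qwt = √(Z_0·R_L) = √(50 × 95.5) = √4775
λ = 0.79·c/f = 0.0881 m, so l = λ/4 = 0.022 m

Z_qwt ≈ 69.1 Ω; length ≈ 2.2 cm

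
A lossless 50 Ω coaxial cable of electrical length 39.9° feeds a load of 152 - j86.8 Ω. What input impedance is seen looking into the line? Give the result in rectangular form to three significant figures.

tan(βl) = tan(39.9°) = 0.836
Z_in = Z_0·(Z_L + jZ_0·tanβl)/(Z_0 + jZ_L·tanβl)
     = 50·(152 − j45)/(123 + j127)

Z_in ≈ 20.7 − j39.8 Ω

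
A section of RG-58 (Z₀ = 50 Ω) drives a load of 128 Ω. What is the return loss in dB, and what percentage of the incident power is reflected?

Γ = (128 − 50)/(128 + 50) = 0.438
RL = −20·log₁₀(0.438) = 7.17 dB
P_refl/P_inc = |Γ|² = 0.192

RL ≈ 7.17 dB; 19.2% of incident power reflected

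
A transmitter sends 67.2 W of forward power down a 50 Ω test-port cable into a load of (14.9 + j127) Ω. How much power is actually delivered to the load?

|Γ| = |(-35.1 + j127)/(64.9 + j127)| = 0.924
|Γ|² = 0.853
P_refl = |Γ|²·P_inc = 57.4 W, P_del = (1 − |Γ|²)·P_inc = 9.84 W

P_delivered ≈ 9.84 W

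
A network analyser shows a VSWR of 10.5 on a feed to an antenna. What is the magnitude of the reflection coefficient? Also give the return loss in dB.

|Γ| = (S − 1)/(S + 1) = (10.5 − 1)/(10.5 + 1) = 9.5/11.5
RL = −20·log₁₀|Γ| = −20·log₁₀(0.826)

|Γ| ≈ 0.826; return loss ≈ 1.66 dB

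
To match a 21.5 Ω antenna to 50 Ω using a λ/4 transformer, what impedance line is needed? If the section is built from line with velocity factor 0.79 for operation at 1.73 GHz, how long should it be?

Z_qwt ≈ 32.8 Ω; length ≈ 3.42 cm

Z_qwt = √(Z_0·R_L) = √(50 × 21.5) = √1075
λ = 0.79·c/f = 0.137 m, so l = λ/4 = 0.0342 m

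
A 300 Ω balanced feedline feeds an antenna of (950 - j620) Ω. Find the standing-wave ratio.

VSWR ≈ 4.61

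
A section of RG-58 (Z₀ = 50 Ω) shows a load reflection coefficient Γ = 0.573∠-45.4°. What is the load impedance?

Z_L ≈ 64.1 − j77.9 Ω

Z_L = Z_0·(1 + Γ)/(1 − Γ) = 50·(1.4 − j0.408)/(0.598 + j0.408)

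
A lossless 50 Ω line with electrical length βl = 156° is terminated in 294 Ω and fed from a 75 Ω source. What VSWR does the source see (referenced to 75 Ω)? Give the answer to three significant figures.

VSWR ≈ 4.75

tan(βl) = -0.445
Z_in = Z_0·(Z_L + jZ_0·tanβl)/(Z_0 + jZ_L·tanβl) = 44.9 + j95.2 Ω
Γ_s = (Z_in − Z_s)/(Z_in + Z_s) = (-30.1 + j95.2)/(120 + j95.2), |Γ_s| = 0.652
VSWR = (1 + |Γ_s|)/(1 − |Γ_s|)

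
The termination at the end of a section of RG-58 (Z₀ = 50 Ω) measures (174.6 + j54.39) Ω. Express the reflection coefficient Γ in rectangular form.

Γ = (Z_L − Z_0)/(Z_L + Z_0) = (124.6 + j54.39)/(224.6 + j54.39)

Γ ≈ 0.579 + j0.102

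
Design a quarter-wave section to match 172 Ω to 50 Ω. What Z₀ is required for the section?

Z_qwt = √(Z_0·R_L) = √(50 × 172) = √8600

Z_qwt ≈ 92.7 Ω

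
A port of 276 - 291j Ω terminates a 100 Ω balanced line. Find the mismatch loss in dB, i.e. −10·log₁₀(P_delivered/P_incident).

Γ = (176 − j291)/(376 − j291), |Γ| = 0.715
|Γ|² = 0.512, so P_del/P_inc = 1 − |Γ|² = 0.488
ML = −10·log₁₀(1 − |Γ|²)

mismatch loss ≈ 3.11 dB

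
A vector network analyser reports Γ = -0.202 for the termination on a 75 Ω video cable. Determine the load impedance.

Z_L = Z_0·(1 + Γ)/(1 − Γ) = 75·(0.798)/(1.2)

Z_L ≈ 49.8 Ω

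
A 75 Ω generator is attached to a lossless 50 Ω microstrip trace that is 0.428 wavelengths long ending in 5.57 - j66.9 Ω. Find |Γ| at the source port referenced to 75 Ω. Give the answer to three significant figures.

|Γ| ≈ 0.892

βl = 2π × 0.428 = 154°
tan(βl) = -0.486
Z_in = Z_0·(Z_L + jZ_0·tanβl)/(Z_0 + jZ_L·tanβl) = 55 − j252 Ω
Γ_s = (Z_in − Z_s)/(Z_in + Z_s) = (-20 − j252)/(130 − j252), |Γ_s| = 0.892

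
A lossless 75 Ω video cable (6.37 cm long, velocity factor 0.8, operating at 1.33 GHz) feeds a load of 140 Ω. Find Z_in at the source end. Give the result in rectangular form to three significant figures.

λ = v/f = 0.8·c / 1.33 GHz = 0.18 m
βl = 2π·l/λ = 2π × 0.353 = 127°
tan(βl) = tan(127°) = -1.32
Z_in = Z_0·(Z_L + jZ_0·tanβl)/(Z_0 + jZ_L·tanβl)
     = 75·(140 − j99.2)/(75 − j185)

Z_in ≈ 54.2 + j34.7 Ω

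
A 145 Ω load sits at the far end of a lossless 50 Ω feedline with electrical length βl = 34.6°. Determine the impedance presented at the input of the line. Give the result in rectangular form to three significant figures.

tan(βl) = tan(34.6°) = 0.69
Z_in = Z_0·(Z_L + jZ_0·tanβl)/(Z_0 + jZ_L·tanβl)
     = 50·(145 + j34.5)/(50 + j100)

Z_in ≈ 42.8 − j51.1 Ω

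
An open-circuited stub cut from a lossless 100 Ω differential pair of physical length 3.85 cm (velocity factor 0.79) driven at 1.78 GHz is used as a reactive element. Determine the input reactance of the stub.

λ = v/f = 0.79·c / 1.78 GHz = 0.133 m
βl = 2π·l/λ = 2π × 0.289 = 104°
tan(βl) = -3.98
For an open-circuited stub, Z_in = −jZ_0·cot(βl) = −jZ_0/tan(βl)

X_in ≈ 25.1 Ω (inductive)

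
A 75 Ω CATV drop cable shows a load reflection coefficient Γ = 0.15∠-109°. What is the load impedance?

Z_L ≈ 65.4 − j19 Ω

Z_L = Z_0·(1 + Γ)/(1 − Γ) = 75·(0.951 − j0.142)/(1.05 + j0.142)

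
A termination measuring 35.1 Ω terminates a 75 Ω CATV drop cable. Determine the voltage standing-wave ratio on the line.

Γ = (35.1 − 75)/(35.1 + 75) = -0.362
VSWR = (1 + 0.362)/(1 − 0.362)

VSWR ≈ 2.14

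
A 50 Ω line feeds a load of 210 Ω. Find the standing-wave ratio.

Γ = (210 − 50)/(210 + 50) = 0.615
VSWR = (1 + 0.615)/(1 − 0.615)

VSWR ≈ 4.2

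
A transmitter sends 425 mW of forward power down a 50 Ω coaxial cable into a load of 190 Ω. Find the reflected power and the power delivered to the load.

P_reflected ≈ 145 mW; P_delivered ≈ 280 mW

Γ = (190 − 50)/(190 + 50) = 0.583
|Γ|² = 0.34
P_refl = |Γ|²·P_inc = 145 mW, P_del = (1 − |Γ|²)·P_inc = 280 mW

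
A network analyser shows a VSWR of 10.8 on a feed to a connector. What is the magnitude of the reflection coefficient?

|Γ| = (S − 1)/(S + 1) = (10.8 − 1)/(10.8 + 1) = 9.8/11.8

|Γ| ≈ 0.831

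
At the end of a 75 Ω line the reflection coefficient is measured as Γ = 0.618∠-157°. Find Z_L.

Z_L ≈ 18.4 − j14.4 Ω

Z_L = Z_0·(1 + Γ)/(1 − Γ) = 75·(0.431 − j0.241)/(1.57 + j0.241)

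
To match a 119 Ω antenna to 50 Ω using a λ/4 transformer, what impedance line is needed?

Z_qwt = √(Z_0·R_L) = √(50 × 119) = √5950

Z_qwt ≈ 77.1 Ω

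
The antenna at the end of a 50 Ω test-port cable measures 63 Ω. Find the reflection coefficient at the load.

Γ = (Z_L − Z_0)/(Z_L + Z_0) = (63 − 50)/(63 + 50) = 13/113

Γ = 0.115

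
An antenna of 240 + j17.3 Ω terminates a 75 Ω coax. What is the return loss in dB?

RL ≈ 5.58 dB

Γ = (165 + j17.3)/(315 + j17.3), |Γ| = 0.526
RL = −20·log₁₀|Γ| = −20·log₁₀(0.526)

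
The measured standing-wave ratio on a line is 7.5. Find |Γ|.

|Γ| ≈ 0.765

|Γ| = (S − 1)/(S + 1) = (7.5 − 1)/(7.5 + 1) = 6.5/8.5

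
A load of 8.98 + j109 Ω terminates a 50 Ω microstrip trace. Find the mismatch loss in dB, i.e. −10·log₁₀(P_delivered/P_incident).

mismatch loss ≈ 9.32 dB

Γ = (-41.02 + j109)/(58.98 + j109), |Γ| = 0.94
|Γ|² = 0.883, so P_del/P_inc = 1 − |Γ|² = 0.117
ML = −10·log₁₀(1 − |Γ|²)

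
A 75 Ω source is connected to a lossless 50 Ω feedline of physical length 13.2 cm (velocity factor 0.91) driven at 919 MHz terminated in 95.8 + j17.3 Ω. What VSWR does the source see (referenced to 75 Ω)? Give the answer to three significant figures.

λ = v/f = 0.91·c / 919 MHz = 0.297 m
βl = 2π·l/λ = 2π × 0.444 = 160°
tan(βl) = -0.365
Z_in = Z_0·(Z_L + jZ_0·tanβl)/(Z_0 + jZ_L·tanβl) = 61.8 + j37.5 Ω
Γ_s = (Z_in − Z_s)/(Z_in + Z_s) = (-13.2 + j37.5)/(137 + j37.5), |Γ_s| = 0.28
VSWR = (1 + |Γ_s|)/(1 − |Γ_s|)

VSWR ≈ 1.78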